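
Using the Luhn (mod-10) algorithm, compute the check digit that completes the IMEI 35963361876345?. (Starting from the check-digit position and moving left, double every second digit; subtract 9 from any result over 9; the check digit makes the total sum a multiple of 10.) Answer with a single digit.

Partial digits right→left: 5 4 3 6 7 8 1 6 3 3 6 9 5 3
Double every second digit counting from the check-digit position (so the 1st, 3rd, 5th, ... of the partial from the right).
  doubled (with −9 where >9): 1 6 5 2 6 3 1 → sum 24
  kept as-is: 4 6 8 6 3 9 3 → sum 39
Total = 24 + 39 = 63.
Check digit = (10 − (63 mod 10)) mod 10 = 7.

7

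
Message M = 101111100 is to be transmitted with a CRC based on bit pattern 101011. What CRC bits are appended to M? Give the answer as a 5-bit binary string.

10100

Append 5 zeros: 10111110000000. Divide by 101011 (XOR where the leading bit is 1):
  pos 0: 101111 XOR 101011 = 000100
  pos 3: 100100 XOR 101011 = 001111
  pos 5: 111100 XOR 101011 = 010111
  pos 6: 101110 XOR 101011 = 000101
Remainder (last 5 bits) = 10100. This is the CRC / FCS.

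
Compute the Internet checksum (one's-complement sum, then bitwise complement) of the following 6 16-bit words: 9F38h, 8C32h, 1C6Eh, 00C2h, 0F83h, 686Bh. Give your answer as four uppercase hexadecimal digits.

3F76

One's-complement addition (fold any carry out of bit 15 back into bit 0):
  0x9F38 + 0x8C32 = 0x12B6A → wrap carry → 0x2B6B
  0x2B6B + 0x1C6E = 0x047D9
  0x47D9 + 0x00C2 = 0x0489B
  0x489B + 0x0F83 = 0x0581E
  0x581E + 0x686B = 0x0C089
One's-complement sum = 0xC089.
Checksum = ~0xC089 & 0xFFFF = 0x3F76.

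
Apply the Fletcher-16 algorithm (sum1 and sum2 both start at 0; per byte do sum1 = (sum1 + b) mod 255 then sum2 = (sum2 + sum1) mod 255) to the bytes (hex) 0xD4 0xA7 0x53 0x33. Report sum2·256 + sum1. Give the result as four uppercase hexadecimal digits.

Running sums (mod 255):
  after byte 0 (0xD4): sum1=212, sum2=212
  after byte 1 (0xA7): sum1=124, sum2=81
  after byte 2 (0x53): sum1=207, sum2=33
  after byte 3 (0x33): sum1=3, sum2=36
Checksum = sum2·256 + sum1 = 36·256 + 3 = 9219 = 0x2403.

2403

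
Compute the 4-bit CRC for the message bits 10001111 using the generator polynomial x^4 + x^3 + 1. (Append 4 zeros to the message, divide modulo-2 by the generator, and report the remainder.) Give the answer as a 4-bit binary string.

0111

Append 4 zeros: 100011110000. Divide by 11001 (XOR where the leading bit is 1):
  pos 0: 10001 XOR 11001 = 01000
  pos 1: 10001 XOR 11001 = 01000
  pos 2: 10001 XOR 11001 = 01000
  pos 3: 10001 XOR 11001 = 01000
  pos 4: 10000 XOR 11001 = 01001
  pos 5: 10010 XOR 11001 = 01011
  pos 6: 10110 XOR 11001 = 01111
  pos 7: 11110 XOR 11001 = 00111
Remainder (last 4 bits) = 0111. This is the CRC / FCS.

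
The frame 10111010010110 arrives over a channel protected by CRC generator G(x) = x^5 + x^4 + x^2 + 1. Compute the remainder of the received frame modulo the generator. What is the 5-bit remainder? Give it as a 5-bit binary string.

00000

Modulo-2 division of 10111010010110 by 110101:
  pos 0: 101110 XOR 110101 = 011011
  pos 1: 110111 XOR 110101 = 000010
  pos 5: 100010 XOR 110101 = 010111
  pos 6: 101111 XOR 110101 = 011010
  pos 7: 110101 XOR 110101 = 000000
Remainder = 00000 (zero — the frame passes the CRC check).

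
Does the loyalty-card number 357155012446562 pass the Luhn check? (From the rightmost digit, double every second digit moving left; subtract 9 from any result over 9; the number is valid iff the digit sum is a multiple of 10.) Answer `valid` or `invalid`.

From the right, keep odd positions and double even positions (subtract 9 from any doubled value over 9):
  doubled (positions 2,4,...): 3 3 8 2 1 2 1 → sum 20
  kept (positions 1,3,...): 2 5 4 2 0 5 7 3 → sum 28
Total = 48.
48 mod 10 = 8, so the number is invalid.

invalid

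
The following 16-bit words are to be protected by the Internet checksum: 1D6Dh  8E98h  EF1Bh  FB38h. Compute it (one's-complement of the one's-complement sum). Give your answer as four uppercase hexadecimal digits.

69A5

One's-complement addition (fold any carry out of bit 15 back into bit 0):
  0x1D6D + 0x8E98 = 0x0AC05
  0xAC05 + 0xEF1B = 0x19B20 → wrap carry → 0x9B21
  0x9B21 + 0xFB38 = 0x19659 → wrap carry → 0x965A
One's-complement sum = 0x965A.
Checksum = ~0x965A & 0xFFFF = 0x69A5.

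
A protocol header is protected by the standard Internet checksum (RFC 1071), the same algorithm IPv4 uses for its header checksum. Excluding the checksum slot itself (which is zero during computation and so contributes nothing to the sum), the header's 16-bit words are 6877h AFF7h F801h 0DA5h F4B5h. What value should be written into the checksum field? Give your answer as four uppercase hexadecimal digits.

One's-complement addition (fold any carry out of bit 15 back into bit 0):
  0x6877 + 0xAFF7 = 0x1186E → wrap carry → 0x186F
  0x186F + 0xF801 = 0x11070 → wrap carry → 0x1071
  0x1071 + 0x0DA5 = 0x01E16
  0x1E16 + 0xF4B5 = 0x112CB → wrap carry → 0x12CC
One's-complement sum = 0x12CC.
Checksum = ~0x12CC & 0xFFFF = 0xED33.

ED33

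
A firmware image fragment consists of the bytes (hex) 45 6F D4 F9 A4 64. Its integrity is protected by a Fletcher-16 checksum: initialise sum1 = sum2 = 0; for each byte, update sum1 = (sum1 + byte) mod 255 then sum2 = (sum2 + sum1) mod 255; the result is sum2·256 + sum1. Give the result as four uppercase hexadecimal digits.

BB8C

Running sums (mod 255):
  after byte 0 (45): sum1=69, sum2=69
  after byte 1 (6F): sum1=180, sum2=249
  after byte 2 (D4): sum1=137, sum2=131
  after byte 3 (F9): sum1=131, sum2=7
  after byte 4 (A4): sum1=40, sum2=47
  after byte 5 (64): sum1=140, sum2=187
Checksum = sum2·256 + sum1 = 187·256 + 140 = 48012 = 0xBB8C.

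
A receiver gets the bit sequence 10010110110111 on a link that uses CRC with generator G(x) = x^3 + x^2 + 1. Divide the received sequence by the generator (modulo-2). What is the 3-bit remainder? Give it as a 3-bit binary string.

011

Modulo-2 division of 10010110110111 by 1101:
  pos 0: 1001 XOR 1101 = 0100
  pos 1: 1000 XOR 1101 = 0101
  pos 2: 1011 XOR 1101 = 0110
  pos 3: 1101 XOR 1101 = 0000
  pos 8: 1101 XOR 1101 = 0000
Remainder = 011 (nonzero — an error is detected).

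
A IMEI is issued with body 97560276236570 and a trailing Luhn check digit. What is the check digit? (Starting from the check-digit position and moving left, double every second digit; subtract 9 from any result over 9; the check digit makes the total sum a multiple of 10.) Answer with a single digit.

2

Partial digits right→left: 0 7 5 6 3 2 6 7 2 0 6 5 7 9
Double every second digit counting from the check-digit position (so the 1st, 3rd, 5th, ... of the partial from the right).
  doubled (with −9 where >9): 0 1 6 3 4 3 5 → sum 22
  kept as-is: 7 6 2 7 0 5 9 → sum 36
Total = 22 + 36 = 58.
Check digit = (10 − (58 mod 10)) mod 10 = 2.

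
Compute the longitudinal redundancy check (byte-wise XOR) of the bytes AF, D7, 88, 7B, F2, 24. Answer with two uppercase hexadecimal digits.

XOR the bytes together:
  start with 0xAF
  0xAF ⊕ 0xD7 = 0x78
  0x78 ⊕ 0x88 = 0xF0
  0xF0 ⊕ 0x7B = 0x8B
  0x8B ⊕ 0xF2 = 0x79
  0x79 ⊕ 0x24 = 0x5D

5D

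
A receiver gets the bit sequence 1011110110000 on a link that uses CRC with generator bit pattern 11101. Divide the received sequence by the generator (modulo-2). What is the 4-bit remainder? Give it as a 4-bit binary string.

Modulo-2 division of 1011110110000 by 11101:
  pos 0: 10111 XOR 11101 = 01010
  pos 1: 10101 XOR 11101 = 01000
  pos 2: 10000 XOR 11101 = 01101
  pos 3: 11011 XOR 11101 = 00110
  pos 5: 11010 XOR 11101 = 00111
  pos 7: 11100 XOR 11101 = 00001
Remainder = 0010 (nonzero — an error is detected).

0010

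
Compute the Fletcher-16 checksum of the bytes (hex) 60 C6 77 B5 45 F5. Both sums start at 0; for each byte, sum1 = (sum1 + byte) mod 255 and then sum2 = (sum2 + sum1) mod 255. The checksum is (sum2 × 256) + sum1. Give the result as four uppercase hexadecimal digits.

Running sums (mod 255):
  after byte 0 (60): sum1=96, sum2=96
  after byte 1 (C6): sum1=39, sum2=135
  after byte 2 (77): sum1=158, sum2=38
  after byte 3 (B5): sum1=84, sum2=122
  after byte 4 (45): sum1=153, sum2=20
  after byte 5 (F5): sum1=143, sum2=163
Checksum = sum2·256 + sum1 = 163·256 + 143 = 41871 = 0xA38F.

A38F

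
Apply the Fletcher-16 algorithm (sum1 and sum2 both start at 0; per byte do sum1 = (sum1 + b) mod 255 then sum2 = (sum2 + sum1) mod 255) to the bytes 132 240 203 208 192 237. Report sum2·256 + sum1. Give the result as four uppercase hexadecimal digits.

Running sums (mod 255):
  after byte 0 (132): sum1=132, sum2=132
  after byte 1 (240): sum1=117, sum2=249
  after byte 2 (203): sum1=65, sum2=59
  after byte 3 (208): sum1=18, sum2=77
  after byte 4 (192): sum1=210, sum2=32
  after byte 5 (237): sum1=192, sum2=224
Checksum = sum2·256 + sum1 = 224·256 + 192 = 57536 = 0xE0C0.

E0C0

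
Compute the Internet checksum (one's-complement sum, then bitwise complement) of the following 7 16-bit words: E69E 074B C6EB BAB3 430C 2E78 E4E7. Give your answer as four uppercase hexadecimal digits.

3A0A

One's-complement addition (fold any carry out of bit 15 back into bit 0):
  0xE69E + 0x074B = 0x0EDE9
  0xEDE9 + 0xC6EB = 0x1B4D4 → wrap carry → 0xB4D5
  0xB4D5 + 0xBAB3 = 0x16F88 → wrap carry → 0x6F89
  0x6F89 + 0x430C = 0x0B295
  0xB295 + 0x2E78 = 0x0E10D
  0xE10D + 0xE4E7 = 0x1C5F4 → wrap carry → 0xC5F5
One's-complement sum = 0xC5F5.
Checksum = ~0xC5F5 & 0xFFFF = 0x3A0A.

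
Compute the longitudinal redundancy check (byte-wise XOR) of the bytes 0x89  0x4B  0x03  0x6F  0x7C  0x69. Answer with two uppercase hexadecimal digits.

XOR the bytes together:
  start with 0x89
  0x89 ⊕ 0x4B = 0xC2
  0xC2 ⊕ 0x03 = 0xC1
  0xC1 ⊕ 0x6F = 0xAE
  0xAE ⊕ 0x7C = 0xD2
  0xD2 ⊕ 0x69 = 0xBB

BB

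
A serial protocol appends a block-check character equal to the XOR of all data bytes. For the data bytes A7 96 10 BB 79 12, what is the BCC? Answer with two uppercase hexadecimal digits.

XOR the bytes together:
  start with 0xA7
  0xA7 ⊕ 0x96 = 0x31
  0x31 ⊕ 0x10 = 0x21
  0x21 ⊕ 0xBB = 0x9A
  0x9A ⊕ 0x79 = 0xE3
  0xE3 ⊕ 0x12 = 0xF1

F1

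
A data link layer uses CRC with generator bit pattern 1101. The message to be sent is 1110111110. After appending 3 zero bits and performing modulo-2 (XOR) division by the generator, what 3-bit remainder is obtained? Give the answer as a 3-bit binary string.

Append 3 zeros: 1110111110000. Divide by 1101 (XOR where the leading bit is 1):
  pos 0: 1110 XOR 1101 = 0011
  pos 2: 1111 XOR 1101 = 0010
  pos 4: 1011 XOR 1101 = 0110
  pos 5: 1101 XOR 1101 = 0000
Remainder (last 3 bits) = 000. This is the CRC / FCS.

000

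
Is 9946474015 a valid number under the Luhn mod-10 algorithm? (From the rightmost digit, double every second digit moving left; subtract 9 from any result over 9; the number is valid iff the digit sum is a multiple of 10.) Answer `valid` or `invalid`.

From the right, keep odd positions and double even positions (subtract 9 from any doubled value over 9):
  doubled (positions 2,4,...): 2 8 8 8 9 → sum 35
  kept (positions 1,3,...): 5 0 7 6 9 → sum 27
Total = 62.
62 mod 10 = 2, so the number is invalid.

invalid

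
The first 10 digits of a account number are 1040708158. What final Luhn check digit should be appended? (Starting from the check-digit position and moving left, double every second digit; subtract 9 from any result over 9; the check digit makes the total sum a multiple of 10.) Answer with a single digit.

Partial digits right→left: 8 5 1 8 0 7 0 4 0 1
Double every second digit counting from the check-digit position (so the 1st, 3rd, 5th, ... of the partial from the right).
  doubled (with −9 where >9): 7 2 0 0 0 → sum 9
  kept as-is: 5 8 7 4 1 → sum 25
Total = 9 + 25 = 34.
Check digit = (10 − (34 mod 10)) mod 10 = 6.

6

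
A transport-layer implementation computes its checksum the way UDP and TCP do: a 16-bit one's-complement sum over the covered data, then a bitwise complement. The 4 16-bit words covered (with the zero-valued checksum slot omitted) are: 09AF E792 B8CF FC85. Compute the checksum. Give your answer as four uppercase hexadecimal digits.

One's-complement addition (fold any carry out of bit 15 back into bit 0):
  0x09AF + 0xE792 = 0x0F141
  0xF141 + 0xB8CF = 0x1AA10 → wrap carry → 0xAA11
  0xAA11 + 0xFC85 = 0x1A696 → wrap carry → 0xA697
One's-complement sum = 0xA697.
Checksum = ~0xA697 & 0xFFFF = 0x5968.

5968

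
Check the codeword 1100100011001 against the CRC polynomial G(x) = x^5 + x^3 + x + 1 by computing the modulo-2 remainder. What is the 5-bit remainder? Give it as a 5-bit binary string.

00000

Modulo-2 division of 1100100011001 by 101011:
  pos 0: 110010 XOR 101011 = 011001
  pos 1: 110010 XOR 101011 = 011001
  pos 2: 110010 XOR 101011 = 011001
  pos 3: 110011 XOR 101011 = 011000
  pos 4: 110001 XOR 101011 = 011010
  pos 5: 110100 XOR 101011 = 011111
  pos 6: 111110 XOR 101011 = 010101
  pos 7: 101011 XOR 101011 = 000000
Remainder = 00000 (zero — the frame passes the CRC check).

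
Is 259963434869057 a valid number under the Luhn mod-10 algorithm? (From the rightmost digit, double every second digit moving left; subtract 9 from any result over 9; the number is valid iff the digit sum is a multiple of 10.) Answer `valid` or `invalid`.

From the right, keep odd positions and double even positions (subtract 9 from any doubled value over 9):
  doubled (positions 2,4,...): 1 9 7 6 6 9 1 → sum 39
  kept (positions 1,3,...): 7 0 6 4 4 6 9 2 → sum 38
Total = 77.
77 mod 10 = 7, so the number is invalid.

invalid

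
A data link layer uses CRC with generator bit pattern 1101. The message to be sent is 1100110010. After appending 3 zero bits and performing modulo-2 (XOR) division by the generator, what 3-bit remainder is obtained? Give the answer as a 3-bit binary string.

000

Append 3 zeros: 1100110010000. Divide by 1101 (XOR where the leading bit is 1):
  pos 0: 1100 XOR 1101 = 0001
  pos 3: 1110 XOR 1101 = 0011
  pos 5: 1101 XOR 1101 = 0000
Remainder (last 3 bits) = 000. This is the CRC / FCS.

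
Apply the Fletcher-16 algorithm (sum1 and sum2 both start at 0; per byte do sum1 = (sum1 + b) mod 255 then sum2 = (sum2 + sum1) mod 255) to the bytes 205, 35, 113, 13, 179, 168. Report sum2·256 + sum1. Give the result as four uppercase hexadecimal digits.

7FCB

Running sums (mod 255):
  after byte 0 (205): sum1=205, sum2=205
  after byte 1 (35): sum1=240, sum2=190
  after byte 2 (113): sum1=98, sum2=33
  after byte 3 (13): sum1=111, sum2=144
  after byte 4 (179): sum1=35, sum2=179
  after byte 5 (168): sum1=203, sum2=127
Checksum = sum2·256 + sum1 = 127·256 + 203 = 32715 = 0x7FCB.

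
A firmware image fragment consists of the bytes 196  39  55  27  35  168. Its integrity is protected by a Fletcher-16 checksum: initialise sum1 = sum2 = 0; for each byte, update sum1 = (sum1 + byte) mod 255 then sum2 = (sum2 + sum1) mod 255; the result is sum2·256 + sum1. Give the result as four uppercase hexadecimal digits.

7D0A

Running sums (mod 255):
  after byte 0 (196): sum1=196, sum2=196
  after byte 1 (39): sum1=235, sum2=176
  after byte 2 (55): sum1=35, sum2=211
  after byte 3 (27): sum1=62, sum2=18
  after byte 4 (35): sum1=97, sum2=115
  after byte 5 (168): sum1=10, sum2=125
Checksum = sum2·256 + sum1 = 125·256 + 10 = 32010 = 0x7D0A.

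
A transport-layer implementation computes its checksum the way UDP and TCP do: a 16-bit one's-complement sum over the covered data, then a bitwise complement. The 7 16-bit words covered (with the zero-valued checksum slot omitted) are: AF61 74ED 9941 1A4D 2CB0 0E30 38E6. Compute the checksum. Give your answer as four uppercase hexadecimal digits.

B45B

One's-complement addition (fold any carry out of bit 15 back into bit 0):
  0xAF61 + 0x74ED = 0x1244E → wrap carry → 0x244F
  0x244F + 0x9941 = 0x0BD90
  0xBD90 + 0x1A4D = 0x0D7DD
  0xD7DD + 0x2CB0 = 0x1048D → wrap carry → 0x048E
  0x048E + 0x0E30 = 0x012BE
  0x12BE + 0x38E6 = 0x04BA4
One's-complement sum = 0x4BA4.
Checksum = ~0x4BA4 & 0xFFFF = 0xB45B.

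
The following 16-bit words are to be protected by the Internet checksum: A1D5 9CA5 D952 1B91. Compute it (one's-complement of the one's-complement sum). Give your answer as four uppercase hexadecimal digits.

CCA0

One's-complement addition (fold any carry out of bit 15 back into bit 0):
  0xA1D5 + 0x9CA5 = 0x13E7A → wrap carry → 0x3E7B
  0x3E7B + 0xD952 = 0x117CD → wrap carry → 0x17CE
  0x17CE + 0x1B91 = 0x0335F
One's-complement sum = 0x335F.
Checksum = ~0x335F & 0xFFFF = 0xCCA0.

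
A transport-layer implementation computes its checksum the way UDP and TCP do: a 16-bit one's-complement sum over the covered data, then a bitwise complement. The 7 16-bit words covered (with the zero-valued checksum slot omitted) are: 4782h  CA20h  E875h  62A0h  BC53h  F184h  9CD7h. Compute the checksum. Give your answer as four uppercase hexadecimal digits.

One's-complement addition (fold any carry out of bit 15 back into bit 0):
  0x4782 + 0xCA20 = 0x111A2 → wrap carry → 0x11A3
  0x11A3 + 0xE875 = 0x0FA18
  0xFA18 + 0x62A0 = 0x15CB8 → wrap carry → 0x5CB9
  0x5CB9 + 0xBC53 = 0x1190C → wrap carry → 0x190D
  0x190D + 0xF184 = 0x10A91 → wrap carry → 0x0A92
  0x0A92 + 0x9CD7 = 0x0A769
One's-complement sum = 0xA769.
Checksum = ~0xA769 & 0xFFFF = 0x5896.

5896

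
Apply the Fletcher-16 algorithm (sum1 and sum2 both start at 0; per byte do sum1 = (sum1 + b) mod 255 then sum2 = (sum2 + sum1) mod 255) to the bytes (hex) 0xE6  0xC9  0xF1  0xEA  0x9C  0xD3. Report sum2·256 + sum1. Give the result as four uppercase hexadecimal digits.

EFFD

Running sums (mod 255):
  after byte 0 (0xE6): sum1=230, sum2=230
  after byte 1 (0xC9): sum1=176, sum2=151
  after byte 2 (0xF1): sum1=162, sum2=58
  after byte 3 (0xEA): sum1=141, sum2=199
  after byte 4 (0x9C): sum1=42, sum2=241
  after byte 5 (0xD3): sum1=253, sum2=239
Checksum = sum2·256 + sum1 = 239·256 + 253 = 61437 = 0xEFFD.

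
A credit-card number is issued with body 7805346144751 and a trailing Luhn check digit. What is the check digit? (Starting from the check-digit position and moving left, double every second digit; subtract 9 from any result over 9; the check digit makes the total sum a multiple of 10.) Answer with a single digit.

4

Partial digits right→left: 1 5 7 4 4 1 6 4 3 5 0 8 7
Double every second digit counting from the check-digit position (so the 1st, 3rd, 5th, ... of the partial from the right).
  doubled (with −9 where >9): 2 5 8 3 6 0 5 → sum 29
  kept as-is: 5 4 1 4 5 8 → sum 27
Total = 29 + 27 = 56.
Check digit = (10 − (56 mod 10)) mod 10 = 4.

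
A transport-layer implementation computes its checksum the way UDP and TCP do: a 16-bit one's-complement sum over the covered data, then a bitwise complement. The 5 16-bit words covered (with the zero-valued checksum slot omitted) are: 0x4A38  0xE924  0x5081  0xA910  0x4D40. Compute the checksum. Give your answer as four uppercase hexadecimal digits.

85D0

One's-complement addition (fold any carry out of bit 15 back into bit 0):
  0x4A38 + 0xE924 = 0x1335C → wrap carry → 0x335D
  0x335D + 0x5081 = 0x083DE
  0x83DE + 0xA910 = 0x12CEE → wrap carry → 0x2CEF
  0x2CEF + 0x4D40 = 0x07A2F
One's-complement sum = 0x7A2F.
Checksum = ~0x7A2F & 0xFFFF = 0x85D0.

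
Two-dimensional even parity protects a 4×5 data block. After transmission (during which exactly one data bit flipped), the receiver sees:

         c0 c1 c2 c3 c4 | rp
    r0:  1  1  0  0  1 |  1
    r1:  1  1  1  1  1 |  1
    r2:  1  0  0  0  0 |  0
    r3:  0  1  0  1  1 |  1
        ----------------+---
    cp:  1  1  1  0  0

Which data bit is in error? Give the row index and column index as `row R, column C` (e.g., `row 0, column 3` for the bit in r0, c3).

Recompute each row's even parity and compare to rp:
  r0: data parity 1, sent rp 1 → ok
  r1: data parity 1, sent rp 1 → ok
  r2: data parity 1, sent rp 0 → mismatch
  r3: data parity 1, sent rp 1 → ok
Recompute each column's even parity and compare to cp:
  c0: data parity 1, sent cp 1 → ok
  c1: data parity 1, sent cp 1 → ok
  c2: data parity 1, sent cp 1 → ok
  c3: data parity 0, sent cp 0 → ok
  c4: data parity 1, sent cp 0 → mismatch
Exactly one row (r2) and one column (c4) fail → the flipped bit is at their intersection.

row 2, column 4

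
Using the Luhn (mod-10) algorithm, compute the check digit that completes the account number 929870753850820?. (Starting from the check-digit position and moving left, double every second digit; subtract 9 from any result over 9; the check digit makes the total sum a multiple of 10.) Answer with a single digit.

Partial digits right→left: 0 2 8 0 5 8 3 5 7 0 7 8 9 2 9
Double every second digit counting from the check-digit position (so the 1st, 3rd, 5th, ... of the partial from the right).
  doubled (with −9 where >9): 0 7 1 6 5 5 9 9 → sum 42
  kept as-is: 2 0 8 5 0 8 2 → sum 25
Total = 42 + 25 = 67.
Check digit = (10 − (67 mod 10)) mod 10 = 3.

3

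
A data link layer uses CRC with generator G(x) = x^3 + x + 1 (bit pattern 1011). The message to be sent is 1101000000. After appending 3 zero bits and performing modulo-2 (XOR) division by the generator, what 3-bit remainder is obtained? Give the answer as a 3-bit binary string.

Append 3 zeros: 1101000000000. Divide by 1011 (XOR where the leading bit is 1):
  pos 0: 1101 XOR 1011 = 0110
  pos 1: 1100 XOR 1011 = 0111
  pos 2: 1110 XOR 1011 = 0101
  pos 3: 1010 XOR 1011 = 0001
  pos 6: 1000 XOR 1011 = 0011
  pos 8: 1100 XOR 1011 = 0111
  pos 9: 1110 XOR 1011 = 0101
Remainder (last 3 bits) = 101. This is the CRC / FCS.

101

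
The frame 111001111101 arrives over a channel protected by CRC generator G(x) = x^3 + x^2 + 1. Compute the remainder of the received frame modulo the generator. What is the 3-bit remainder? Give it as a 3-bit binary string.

100

Modulo-2 division of 111001111101 by 1101:
  pos 0: 1110 XOR 1101 = 0011
  pos 2: 1101 XOR 1101 = 0000
  pos 6: 1111 XOR 1101 = 0010
  pos 8: 1001 XOR 1101 = 0100
Remainder = 100 (nonzero — an error is detected).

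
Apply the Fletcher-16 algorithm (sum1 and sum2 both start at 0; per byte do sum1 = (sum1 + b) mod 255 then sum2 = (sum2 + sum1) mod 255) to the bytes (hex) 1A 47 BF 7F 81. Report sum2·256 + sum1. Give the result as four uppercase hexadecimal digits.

Running sums (mod 255):
  after byte 0 (1A): sum1=26, sum2=26
  after byte 1 (47): sum1=97, sum2=123
  after byte 2 (BF): sum1=33, sum2=156
  after byte 3 (7F): sum1=160, sum2=61
  after byte 4 (81): sum1=34, sum2=95
Checksum = sum2·256 + sum1 = 95·256 + 34 = 24354 = 0x5F22.

5F22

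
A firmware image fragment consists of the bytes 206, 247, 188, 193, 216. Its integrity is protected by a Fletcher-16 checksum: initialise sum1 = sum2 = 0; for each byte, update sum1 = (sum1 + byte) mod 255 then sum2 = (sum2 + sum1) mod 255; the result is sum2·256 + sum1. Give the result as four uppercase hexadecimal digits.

7C1E

Running sums (mod 255):
  after byte 0 (206): sum1=206, sum2=206
  after byte 1 (247): sum1=198, sum2=149
  after byte 2 (188): sum1=131, sum2=25
  after byte 3 (193): sum1=69, sum2=94
  after byte 4 (216): sum1=30, sum2=124
Checksum = sum2·256 + sum1 = 124·256 + 30 = 31774 = 0x7C1E.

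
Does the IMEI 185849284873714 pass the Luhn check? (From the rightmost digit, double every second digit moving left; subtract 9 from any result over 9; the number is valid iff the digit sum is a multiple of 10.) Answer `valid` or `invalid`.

invalid

From the right, keep odd positions and double even positions (subtract 9 from any doubled value over 9):
  doubled (positions 2,4,...): 2 6 7 7 9 7 7 → sum 45
  kept (positions 1,3,...): 4 7 7 4 2 4 5 1 → sum 34
Total = 79.
79 mod 10 = 9, so the number is invalid.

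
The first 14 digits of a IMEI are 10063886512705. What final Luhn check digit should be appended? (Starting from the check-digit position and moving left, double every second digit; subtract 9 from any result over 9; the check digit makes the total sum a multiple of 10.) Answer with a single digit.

Partial digits right→left: 5 0 7 2 1 5 6 8 8 3 6 0 0 1
Double every second digit counting from the check-digit position (so the 1st, 3rd, 5th, ... of the partial from the right).
  doubled (with −9 where >9): 1 5 2 3 7 3 0 → sum 21
  kept as-is: 0 2 5 8 3 0 1 → sum 19
Total = 21 + 19 = 40.
Check digit = (10 − (40 mod 10)) mod 10 = 0.

0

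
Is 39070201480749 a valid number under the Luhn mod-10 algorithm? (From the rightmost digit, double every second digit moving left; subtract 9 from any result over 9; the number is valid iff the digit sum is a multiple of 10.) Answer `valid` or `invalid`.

invalid

From the right, keep odd positions and double even positions (subtract 9 from any doubled value over 9):
  doubled (positions 2,4,...): 8 0 8 0 0 0 6 → sum 22
  kept (positions 1,3,...): 9 7 8 1 2 7 9 → sum 43
Total = 65.
65 mod 10 = 5, so the number is invalid.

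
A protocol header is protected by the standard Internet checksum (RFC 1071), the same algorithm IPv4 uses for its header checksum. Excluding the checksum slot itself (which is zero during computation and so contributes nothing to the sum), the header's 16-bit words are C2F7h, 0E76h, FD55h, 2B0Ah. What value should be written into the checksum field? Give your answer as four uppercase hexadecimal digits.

One's-complement addition (fold any carry out of bit 15 back into bit 0):
  0xC2F7 + 0x0E76 = 0x0D16D
  0xD16D + 0xFD55 = 0x1CEC2 → wrap carry → 0xCEC3
  0xCEC3 + 0x2B0A = 0x0F9CD
One's-complement sum = 0xF9CD.
Checksum = ~0xF9CD & 0xFFFF = 0x0632.

0632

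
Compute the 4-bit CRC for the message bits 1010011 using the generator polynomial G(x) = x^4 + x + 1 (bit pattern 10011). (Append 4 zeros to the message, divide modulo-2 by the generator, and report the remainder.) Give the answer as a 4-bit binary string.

0111

Append 4 zeros: 10100110000. Divide by 10011 (XOR where the leading bit is 1):
  pos 0: 10100 XOR 10011 = 00111
  pos 2: 11111 XOR 10011 = 01100
  pos 3: 11000 XOR 10011 = 01011
  pos 4: 10110 XOR 10011 = 00101
  pos 6: 10100 XOR 10011 = 00111
Remainder (last 4 bits) = 0111. This is the CRC / FCS.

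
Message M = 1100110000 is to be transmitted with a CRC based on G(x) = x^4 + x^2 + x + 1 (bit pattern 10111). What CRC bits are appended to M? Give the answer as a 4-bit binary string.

0011

Append 4 zeros: 11001100000000. Divide by 10111 (XOR where the leading bit is 1):
  pos 0: 11001 XOR 10111 = 01110
  pos 1: 11101 XOR 10111 = 01010
  pos 2: 10100 XOR 10111 = 00011
  pos 5: 11000 XOR 10111 = 01111
  pos 6: 11110 XOR 10111 = 01001
  pos 7: 10010 XOR 10111 = 00101
  pos 9: 10100 XOR 10111 = 00011
Remainder (last 4 bits) = 0011. This is the CRC / FCS.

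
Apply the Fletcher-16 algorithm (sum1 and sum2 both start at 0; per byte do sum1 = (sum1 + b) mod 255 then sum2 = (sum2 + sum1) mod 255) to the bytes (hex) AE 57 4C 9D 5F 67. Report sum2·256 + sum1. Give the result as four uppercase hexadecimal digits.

Running sums (mod 255):
  after byte 0 (AE): sum1=174, sum2=174
  after byte 1 (57): sum1=6, sum2=180
  after byte 2 (4C): sum1=82, sum2=7
  after byte 3 (9D): sum1=239, sum2=246
  after byte 4 (5F): sum1=79, sum2=70
  after byte 5 (67): sum1=182, sum2=252
Checksum = sum2·256 + sum1 = 252·256 + 182 = 64694 = 0xFCB6.

FCB6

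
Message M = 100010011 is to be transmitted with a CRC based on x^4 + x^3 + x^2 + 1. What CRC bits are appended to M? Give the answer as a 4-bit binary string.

Append 4 zeros: 1000100110000. Divide by 11101 (XOR where the leading bit is 1):
  pos 0: 10001 XOR 11101 = 01100
  pos 1: 11000 XOR 11101 = 00101
  pos 3: 10101 XOR 11101 = 01000
  pos 4: 10001 XOR 11101 = 01100
  pos 5: 11000 XOR 11101 = 00101
  pos 7: 10100 XOR 11101 = 01001
  pos 8: 10010 XOR 11101 = 01111
Remainder (last 4 bits) = 1111. This is the CRC / FCS.

1111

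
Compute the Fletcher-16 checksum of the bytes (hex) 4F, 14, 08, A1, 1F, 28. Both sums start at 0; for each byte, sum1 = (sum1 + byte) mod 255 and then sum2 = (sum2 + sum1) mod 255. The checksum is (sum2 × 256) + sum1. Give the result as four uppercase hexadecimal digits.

Running sums (mod 255):
  after byte 0 (4F): sum1=79, sum2=79
  after byte 1 (14): sum1=99, sum2=178
  after byte 2 (08): sum1=107, sum2=30
  after byte 3 (A1): sum1=13, sum2=43
  after byte 4 (1F): sum1=44, sum2=87
  after byte 5 (28): sum1=84, sum2=171
Checksum = sum2·256 + sum1 = 171·256 + 84 = 43860 = 0xAB54.

AB54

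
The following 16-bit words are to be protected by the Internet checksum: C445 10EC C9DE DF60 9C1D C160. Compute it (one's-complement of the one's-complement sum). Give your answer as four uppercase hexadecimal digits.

One's-complement addition (fold any carry out of bit 15 back into bit 0):
  0xC445 + 0x10EC = 0x0D531
  0xD531 + 0xC9DE = 0x19F0F → wrap carry → 0x9F10
  0x9F10 + 0xDF60 = 0x17E70 → wrap carry → 0x7E71
  0x7E71 + 0x9C1D = 0x11A8E → wrap carry → 0x1A8F
  0x1A8F + 0xC160 = 0x0DBEF
One's-complement sum = 0xDBEF.
Checksum = ~0xDBEF & 0xFFFF = 0x2410.

2410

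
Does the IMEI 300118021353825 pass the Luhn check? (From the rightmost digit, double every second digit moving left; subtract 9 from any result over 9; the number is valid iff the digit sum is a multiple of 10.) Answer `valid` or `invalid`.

invalid

From the right, keep odd positions and double even positions (subtract 9 from any doubled value over 9):
  doubled (positions 2,4,...): 4 6 6 4 7 2 0 → sum 29
  kept (positions 1,3,...): 5 8 5 1 0 1 0 3 → sum 23
Total = 52.
52 mod 10 = 2, so the number is invalid.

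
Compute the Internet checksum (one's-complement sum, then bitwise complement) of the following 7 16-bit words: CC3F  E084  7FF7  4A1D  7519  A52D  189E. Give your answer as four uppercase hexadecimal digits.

5641

One's-complement addition (fold any carry out of bit 15 back into bit 0):
  0xCC3F + 0xE084 = 0x1ACC3 → wrap carry → 0xACC4
  0xACC4 + 0x7FF7 = 0x12CBB → wrap carry → 0x2CBC
  0x2CBC + 0x4A1D = 0x076D9
  0x76D9 + 0x7519 = 0x0EBF2
  0xEBF2 + 0xA52D = 0x1911F → wrap carry → 0x9120
  0x9120 + 0x189E = 0x0A9BE
One's-complement sum = 0xA9BE.
Checksum = ~0xA9BE & 0xFFFF = 0x5641.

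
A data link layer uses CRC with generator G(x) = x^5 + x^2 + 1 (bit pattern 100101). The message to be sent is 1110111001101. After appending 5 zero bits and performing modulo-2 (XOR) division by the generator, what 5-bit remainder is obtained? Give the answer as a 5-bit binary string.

Append 5 zeros: 111011100110100000. Divide by 100101 (XOR where the leading bit is 1):
  pos 0: 111011 XOR 100101 = 011110
  pos 1: 111101 XOR 100101 = 011000
  pos 2: 110000 XOR 100101 = 010101
  pos 3: 101010 XOR 100101 = 001111
  pos 5: 111111 XOR 100101 = 011010
  pos 6: 110100 XOR 100101 = 010001
  pos 7: 100011 XOR 100101 = 000110
  pos 10: 110000 XOR 100101 = 010101
  pos 11: 101010 XOR 100101 = 001111
Remainder (last 5 bits) = 11110. This is the CRC / FCS.

11110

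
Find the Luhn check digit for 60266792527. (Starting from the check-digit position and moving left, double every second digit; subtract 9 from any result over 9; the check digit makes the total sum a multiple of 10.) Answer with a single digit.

8

Partial digits right→left: 7 2 5 2 9 7 6 6 2 0 6
Double every second digit counting from the check-digit position (so the 1st, 3rd, 5th, ... of the partial from the right).
  doubled (with −9 where >9): 5 1 9 3 4 3 → sum 25
  kept as-is: 2 2 7 6 0 → sum 17
Total = 25 + 17 = 42.
Check digit = (10 − (42 mod 10)) mod 10 = 8.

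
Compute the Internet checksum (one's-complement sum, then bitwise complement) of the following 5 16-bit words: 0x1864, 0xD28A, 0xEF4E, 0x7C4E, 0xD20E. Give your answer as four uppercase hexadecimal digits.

One's-complement addition (fold any carry out of bit 15 back into bit 0):
  0x1864 + 0xD28A = 0x0EAEE
  0xEAEE + 0xEF4E = 0x1DA3C → wrap carry → 0xDA3D
  0xDA3D + 0x7C4E = 0x1568B → wrap carry → 0x568C
  0x568C + 0xD20E = 0x1289A → wrap carry → 0x289B
One's-complement sum = 0x289B.
Checksum = ~0x289B & 0xFFFF = 0xD764.

D764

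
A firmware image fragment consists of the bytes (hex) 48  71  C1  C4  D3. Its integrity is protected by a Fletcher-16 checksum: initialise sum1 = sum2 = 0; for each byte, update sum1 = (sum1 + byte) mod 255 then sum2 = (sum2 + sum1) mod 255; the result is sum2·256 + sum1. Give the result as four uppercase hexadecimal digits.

Running sums (mod 255):
  after byte 0 (48): sum1=72, sum2=72
  after byte 1 (71): sum1=185, sum2=2
  after byte 2 (C1): sum1=123, sum2=125
  after byte 3 (C4): sum1=64, sum2=189
  after byte 4 (D3): sum1=20, sum2=209
Checksum = sum2·256 + sum1 = 209·256 + 20 = 53524 = 0xD114.

D114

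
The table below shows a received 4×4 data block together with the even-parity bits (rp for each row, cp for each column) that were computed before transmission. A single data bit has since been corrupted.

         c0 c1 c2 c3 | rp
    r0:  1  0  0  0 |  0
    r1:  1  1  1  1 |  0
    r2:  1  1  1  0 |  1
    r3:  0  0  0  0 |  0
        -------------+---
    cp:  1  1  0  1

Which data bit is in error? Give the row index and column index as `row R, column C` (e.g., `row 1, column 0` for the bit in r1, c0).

row 0, column 1

Recompute each row's even parity and compare to rp:
  r0: data parity 1, sent rp 0 → mismatch
  r1: data parity 0, sent rp 0 → ok
  r2: data parity 1, sent rp 1 → ok
  r3: data parity 0, sent rp 0 → ok
Recompute each column's even parity and compare to cp:
  c0: data parity 1, sent cp 1 → ok
  c1: data parity 0, sent cp 1 → mismatch
  c2: data parity 0, sent cp 0 → ok
  c3: data parity 1, sent cp 1 → ok
Exactly one row (r0) and one column (c1) fail → the flipped bit is at their intersection.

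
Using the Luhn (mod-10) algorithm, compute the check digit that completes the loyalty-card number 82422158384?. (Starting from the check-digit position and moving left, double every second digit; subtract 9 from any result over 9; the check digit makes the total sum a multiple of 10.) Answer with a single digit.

5

Partial digits right→left: 4 8 3 8 5 1 2 2 4 2 8
Double every second digit counting from the check-digit position (so the 1st, 3rd, 5th, ... of the partial from the right).
  doubled (with −9 where >9): 8 6 1 4 8 7 → sum 34
  kept as-is: 8 8 1 2 2 → sum 21
Total = 34 + 21 = 55.
Check digit = (10 − (55 mod 10)) mod 10 = 5.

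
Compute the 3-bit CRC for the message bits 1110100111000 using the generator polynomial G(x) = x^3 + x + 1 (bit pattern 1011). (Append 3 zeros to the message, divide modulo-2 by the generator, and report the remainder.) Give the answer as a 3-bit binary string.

Append 3 zeros: 1110100111000000. Divide by 1011 (XOR where the leading bit is 1):
  pos 0: 1110 XOR 1011 = 0101
  pos 1: 1011 XOR 1011 = 0000
  pos 7: 1110 XOR 1011 = 0101
  pos 8: 1010 XOR 1011 = 0001
  pos 11: 1000 XOR 1011 = 0011
Remainder (last 3 bits) = 110. This is the CRC / FCS.

110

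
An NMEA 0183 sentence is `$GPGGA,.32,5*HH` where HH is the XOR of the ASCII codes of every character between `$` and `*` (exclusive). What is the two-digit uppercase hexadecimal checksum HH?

XOR the ASCII codes of the payload characters:
  'G' = 0x47 → acc = 0x47
  'P' = 0x50 → acc = 0x17
  'G' = 0x47 → acc = 0x50
  'G' = 0x47 → acc = 0x17
  'A' = 0x41 → acc = 0x56
  ',' = 0x2C → acc = 0x7A
  '.' = 0x2E → acc = 0x54
  '3' = 0x33 → acc = 0x67
  '2' = 0x32 → acc = 0x55
  ',' = 0x2C → acc = 0x79
  '5' = 0x35 → acc = 0x4C
Checksum = 0x4C.

4C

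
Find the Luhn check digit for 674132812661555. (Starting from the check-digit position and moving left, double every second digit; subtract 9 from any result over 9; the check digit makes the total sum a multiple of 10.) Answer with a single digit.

Partial digits right→left: 5 5 5 1 6 6 2 1 8 2 3 1 4 7 6
Double every second digit counting from the check-digit position (so the 1st, 3rd, 5th, ... of the partial from the right).
  doubled (with −9 where >9): 1 1 3 4 7 6 8 3 → sum 33
  kept as-is: 5 1 6 1 2 1 7 → sum 23
Total = 33 + 23 = 56.
Check digit = (10 − (56 mod 10)) mod 10 = 4.

4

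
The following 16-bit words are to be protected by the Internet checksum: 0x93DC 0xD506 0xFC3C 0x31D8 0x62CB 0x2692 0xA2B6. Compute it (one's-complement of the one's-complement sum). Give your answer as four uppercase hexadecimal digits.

One's-complement addition (fold any carry out of bit 15 back into bit 0):
  0x93DC + 0xD506 = 0x168E2 → wrap carry → 0x68E3
  0x68E3 + 0xFC3C = 0x1651F → wrap carry → 0x6520
  0x6520 + 0x31D8 = 0x096F8
  0x96F8 + 0x62CB = 0x0F9C3
  0xF9C3 + 0x2692 = 0x12055 → wrap carry → 0x2056
  0x2056 + 0xA2B6 = 0x0C30C
One's-complement sum = 0xC30C.
Checksum = ~0xC30C & 0xFFFF = 0x3CF3.

3CF3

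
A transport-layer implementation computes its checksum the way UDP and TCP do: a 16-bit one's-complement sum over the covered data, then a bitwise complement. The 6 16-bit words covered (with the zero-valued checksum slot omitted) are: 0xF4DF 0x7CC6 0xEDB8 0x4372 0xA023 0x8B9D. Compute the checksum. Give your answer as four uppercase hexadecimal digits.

316D

One's-complement addition (fold any carry out of bit 15 back into bit 0):
  0xF4DF + 0x7CC6 = 0x171A5 → wrap carry → 0x71A6
  0x71A6 + 0xEDB8 = 0x15F5E → wrap carry → 0x5F5F
  0x5F5F + 0x4372 = 0x0A2D1
  0xA2D1 + 0xA023 = 0x142F4 → wrap carry → 0x42F5
  0x42F5 + 0x8B9D = 0x0CE92
One's-complement sum = 0xCE92.
Checksum = ~0xCE92 & 0xFFFF = 0x316D.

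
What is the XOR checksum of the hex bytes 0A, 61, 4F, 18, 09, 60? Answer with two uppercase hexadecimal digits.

55

XOR the bytes together:
  start with 0x0A
  0x0A ⊕ 0x61 = 0x6B
  0x6B ⊕ 0x4F = 0x24
  0x24 ⊕ 0x18 = 0x3C
  0x3C ⊕ 0x09 = 0x35
  0x35 ⊕ 0x60 = 0x55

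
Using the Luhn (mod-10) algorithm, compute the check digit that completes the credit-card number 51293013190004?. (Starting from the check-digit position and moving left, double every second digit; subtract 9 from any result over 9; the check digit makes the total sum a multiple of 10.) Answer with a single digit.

Partial digits right→left: 4 0 0 0 9 1 3 1 0 3 9 2 1 5
Double every second digit counting from the check-digit position (so the 1st, 3rd, 5th, ... of the partial from the right).
  doubled (with −9 where >9): 8 0 9 6 0 9 2 → sum 34
  kept as-is: 0 0 1 1 3 2 5 → sum 12
Total = 34 + 12 = 46.
Check digit = (10 − (46 mod 10)) mod 10 = 4.

4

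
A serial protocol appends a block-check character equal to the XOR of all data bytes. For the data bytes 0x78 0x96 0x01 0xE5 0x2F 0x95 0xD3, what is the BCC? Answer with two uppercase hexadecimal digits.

XOR the bytes together:
  start with 0x78
  0x78 ⊕ 0x96 = 0xEE
  0xEE ⊕ 0x01 = 0xEF
  0xEF ⊕ 0xE5 = 0x0A
  0x0A ⊕ 0x2F = 0x25
  0x25 ⊕ 0x95 = 0xB0
  0xB0 ⊕ 0xD3 = 0x63

63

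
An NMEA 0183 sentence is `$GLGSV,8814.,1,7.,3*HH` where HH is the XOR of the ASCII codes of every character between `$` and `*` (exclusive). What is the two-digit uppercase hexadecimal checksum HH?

XOR the ASCII codes of the payload characters:
  'G' = 0x47 → acc = 0x47
  'L' = 0x4C → acc = 0x0B
  'G' = 0x47 → acc = 0x4C
  'S' = 0x53 → acc = 0x1F
  'V' = 0x56 → acc = 0x49
  ',' = 0x2C → acc = 0x65
  '8' = 0x38 → acc = 0x5D
  '8' = 0x38 → acc = 0x65
  '1' = 0x31 → acc = 0x54
  '4' = 0x34 → acc = 0x60
  '.' = 0x2E → acc = 0x4E
  ',' = 0x2C → acc = 0x62
  '1' = 0x31 → acc = 0x53
  ',' = 0x2C → acc = 0x7F
  '7' = 0x37 → acc = 0x48
  '.' = 0x2E → acc = 0x66
  ',' = 0x2C → acc = 0x4A
  '3' = 0x33 → acc = 0x79
Checksum = 0x79.

79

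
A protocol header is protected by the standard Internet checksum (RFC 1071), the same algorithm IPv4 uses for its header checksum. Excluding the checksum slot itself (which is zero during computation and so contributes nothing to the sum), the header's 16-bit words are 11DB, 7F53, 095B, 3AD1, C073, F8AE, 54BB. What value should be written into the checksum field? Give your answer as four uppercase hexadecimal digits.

1CC7

One's-complement addition (fold any carry out of bit 15 back into bit 0):
  0x11DB + 0x7F53 = 0x0912E
  0x912E + 0x095B = 0x09A89
  0x9A89 + 0x3AD1 = 0x0D55A
  0xD55A + 0xC073 = 0x195CD → wrap carry → 0x95CE
  0x95CE + 0xF8AE = 0x18E7C → wrap carry → 0x8E7D
  0x8E7D + 0x54BB = 0x0E338
One's-complement sum = 0xE338.
Checksum = ~0xE338 & 0xFFFF = 0x1CC7.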